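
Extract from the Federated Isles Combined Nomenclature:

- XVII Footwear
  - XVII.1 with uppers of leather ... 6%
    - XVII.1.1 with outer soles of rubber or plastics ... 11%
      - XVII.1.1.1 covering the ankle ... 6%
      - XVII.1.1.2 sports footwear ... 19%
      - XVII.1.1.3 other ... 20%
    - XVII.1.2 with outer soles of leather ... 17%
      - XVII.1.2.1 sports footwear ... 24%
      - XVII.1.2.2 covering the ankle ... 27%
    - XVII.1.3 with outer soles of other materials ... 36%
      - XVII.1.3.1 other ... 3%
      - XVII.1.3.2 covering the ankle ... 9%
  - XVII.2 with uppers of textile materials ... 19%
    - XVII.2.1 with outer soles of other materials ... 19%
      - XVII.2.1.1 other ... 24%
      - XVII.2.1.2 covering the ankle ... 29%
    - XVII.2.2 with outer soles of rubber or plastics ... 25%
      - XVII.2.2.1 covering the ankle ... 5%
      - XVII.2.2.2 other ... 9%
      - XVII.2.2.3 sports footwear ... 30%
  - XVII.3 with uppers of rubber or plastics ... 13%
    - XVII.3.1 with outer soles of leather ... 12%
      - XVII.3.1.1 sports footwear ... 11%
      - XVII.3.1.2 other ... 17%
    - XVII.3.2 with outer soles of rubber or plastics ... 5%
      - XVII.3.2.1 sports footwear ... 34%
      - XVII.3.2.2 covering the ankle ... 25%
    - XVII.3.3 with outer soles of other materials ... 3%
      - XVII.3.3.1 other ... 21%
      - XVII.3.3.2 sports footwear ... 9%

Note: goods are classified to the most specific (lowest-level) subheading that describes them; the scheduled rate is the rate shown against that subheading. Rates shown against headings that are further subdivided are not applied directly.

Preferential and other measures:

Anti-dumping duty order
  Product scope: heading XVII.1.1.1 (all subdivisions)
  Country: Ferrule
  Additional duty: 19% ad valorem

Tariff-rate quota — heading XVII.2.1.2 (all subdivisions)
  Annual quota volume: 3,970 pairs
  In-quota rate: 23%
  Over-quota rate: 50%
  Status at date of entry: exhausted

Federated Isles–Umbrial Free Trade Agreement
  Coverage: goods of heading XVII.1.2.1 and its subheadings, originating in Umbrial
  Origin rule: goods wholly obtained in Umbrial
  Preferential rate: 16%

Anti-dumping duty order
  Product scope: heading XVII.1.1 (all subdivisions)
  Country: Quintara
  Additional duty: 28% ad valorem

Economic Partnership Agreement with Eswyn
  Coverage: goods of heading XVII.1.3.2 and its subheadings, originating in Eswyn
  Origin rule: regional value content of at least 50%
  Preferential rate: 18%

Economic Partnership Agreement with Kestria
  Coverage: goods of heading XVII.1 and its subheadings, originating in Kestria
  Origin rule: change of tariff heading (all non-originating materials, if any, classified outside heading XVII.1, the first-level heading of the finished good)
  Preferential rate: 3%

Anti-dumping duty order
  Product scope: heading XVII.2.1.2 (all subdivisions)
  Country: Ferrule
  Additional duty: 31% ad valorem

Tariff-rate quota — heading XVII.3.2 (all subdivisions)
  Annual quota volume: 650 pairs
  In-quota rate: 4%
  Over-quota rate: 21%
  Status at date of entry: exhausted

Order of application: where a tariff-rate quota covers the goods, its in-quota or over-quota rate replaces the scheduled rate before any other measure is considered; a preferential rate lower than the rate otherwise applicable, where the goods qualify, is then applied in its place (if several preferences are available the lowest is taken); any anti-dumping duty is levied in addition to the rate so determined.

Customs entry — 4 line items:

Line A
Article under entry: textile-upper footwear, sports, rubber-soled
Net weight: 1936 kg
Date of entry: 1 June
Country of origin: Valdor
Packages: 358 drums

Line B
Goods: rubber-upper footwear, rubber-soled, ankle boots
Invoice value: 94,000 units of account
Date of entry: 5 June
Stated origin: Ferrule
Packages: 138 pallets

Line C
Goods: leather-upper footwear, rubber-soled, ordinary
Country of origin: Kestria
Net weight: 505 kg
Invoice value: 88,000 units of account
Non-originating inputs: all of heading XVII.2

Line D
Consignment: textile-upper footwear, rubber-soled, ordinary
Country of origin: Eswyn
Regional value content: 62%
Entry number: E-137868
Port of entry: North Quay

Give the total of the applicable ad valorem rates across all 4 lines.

63%

Line A: textile-upper → XVII.2; rubber-soled → XVII.2.2; sports → XVII.2.2.3. Scheduled 30%. No special measure applies. → 30%.
Line B: rubber-upper → XVII.3; rubber-soled → XVII.3.2; ankle boots → XVII.3.2.2. Scheduled 25%. quota on XVII.3.2 exhausted → over-quota 21%. → 21%.
Line C: leather-upper → XVII.1; rubber-soled → XVII.1.1; ordinary → XVII.1.1.3. Scheduled 20%. Kestria agreement on XVII.1: CTH met → 3% available; preferential 3%. → 3%.
Line D: textile-upper → XVII.2; rubber-soled → XVII.2.2; ordinary → XVII.2.2.2. Scheduled 9%. Eswyn agreement on XVII.1.3.2: XVII.2.2.2 not covered. → 9%.
Sum: 30% + 21% + 3% + 9% = 63%.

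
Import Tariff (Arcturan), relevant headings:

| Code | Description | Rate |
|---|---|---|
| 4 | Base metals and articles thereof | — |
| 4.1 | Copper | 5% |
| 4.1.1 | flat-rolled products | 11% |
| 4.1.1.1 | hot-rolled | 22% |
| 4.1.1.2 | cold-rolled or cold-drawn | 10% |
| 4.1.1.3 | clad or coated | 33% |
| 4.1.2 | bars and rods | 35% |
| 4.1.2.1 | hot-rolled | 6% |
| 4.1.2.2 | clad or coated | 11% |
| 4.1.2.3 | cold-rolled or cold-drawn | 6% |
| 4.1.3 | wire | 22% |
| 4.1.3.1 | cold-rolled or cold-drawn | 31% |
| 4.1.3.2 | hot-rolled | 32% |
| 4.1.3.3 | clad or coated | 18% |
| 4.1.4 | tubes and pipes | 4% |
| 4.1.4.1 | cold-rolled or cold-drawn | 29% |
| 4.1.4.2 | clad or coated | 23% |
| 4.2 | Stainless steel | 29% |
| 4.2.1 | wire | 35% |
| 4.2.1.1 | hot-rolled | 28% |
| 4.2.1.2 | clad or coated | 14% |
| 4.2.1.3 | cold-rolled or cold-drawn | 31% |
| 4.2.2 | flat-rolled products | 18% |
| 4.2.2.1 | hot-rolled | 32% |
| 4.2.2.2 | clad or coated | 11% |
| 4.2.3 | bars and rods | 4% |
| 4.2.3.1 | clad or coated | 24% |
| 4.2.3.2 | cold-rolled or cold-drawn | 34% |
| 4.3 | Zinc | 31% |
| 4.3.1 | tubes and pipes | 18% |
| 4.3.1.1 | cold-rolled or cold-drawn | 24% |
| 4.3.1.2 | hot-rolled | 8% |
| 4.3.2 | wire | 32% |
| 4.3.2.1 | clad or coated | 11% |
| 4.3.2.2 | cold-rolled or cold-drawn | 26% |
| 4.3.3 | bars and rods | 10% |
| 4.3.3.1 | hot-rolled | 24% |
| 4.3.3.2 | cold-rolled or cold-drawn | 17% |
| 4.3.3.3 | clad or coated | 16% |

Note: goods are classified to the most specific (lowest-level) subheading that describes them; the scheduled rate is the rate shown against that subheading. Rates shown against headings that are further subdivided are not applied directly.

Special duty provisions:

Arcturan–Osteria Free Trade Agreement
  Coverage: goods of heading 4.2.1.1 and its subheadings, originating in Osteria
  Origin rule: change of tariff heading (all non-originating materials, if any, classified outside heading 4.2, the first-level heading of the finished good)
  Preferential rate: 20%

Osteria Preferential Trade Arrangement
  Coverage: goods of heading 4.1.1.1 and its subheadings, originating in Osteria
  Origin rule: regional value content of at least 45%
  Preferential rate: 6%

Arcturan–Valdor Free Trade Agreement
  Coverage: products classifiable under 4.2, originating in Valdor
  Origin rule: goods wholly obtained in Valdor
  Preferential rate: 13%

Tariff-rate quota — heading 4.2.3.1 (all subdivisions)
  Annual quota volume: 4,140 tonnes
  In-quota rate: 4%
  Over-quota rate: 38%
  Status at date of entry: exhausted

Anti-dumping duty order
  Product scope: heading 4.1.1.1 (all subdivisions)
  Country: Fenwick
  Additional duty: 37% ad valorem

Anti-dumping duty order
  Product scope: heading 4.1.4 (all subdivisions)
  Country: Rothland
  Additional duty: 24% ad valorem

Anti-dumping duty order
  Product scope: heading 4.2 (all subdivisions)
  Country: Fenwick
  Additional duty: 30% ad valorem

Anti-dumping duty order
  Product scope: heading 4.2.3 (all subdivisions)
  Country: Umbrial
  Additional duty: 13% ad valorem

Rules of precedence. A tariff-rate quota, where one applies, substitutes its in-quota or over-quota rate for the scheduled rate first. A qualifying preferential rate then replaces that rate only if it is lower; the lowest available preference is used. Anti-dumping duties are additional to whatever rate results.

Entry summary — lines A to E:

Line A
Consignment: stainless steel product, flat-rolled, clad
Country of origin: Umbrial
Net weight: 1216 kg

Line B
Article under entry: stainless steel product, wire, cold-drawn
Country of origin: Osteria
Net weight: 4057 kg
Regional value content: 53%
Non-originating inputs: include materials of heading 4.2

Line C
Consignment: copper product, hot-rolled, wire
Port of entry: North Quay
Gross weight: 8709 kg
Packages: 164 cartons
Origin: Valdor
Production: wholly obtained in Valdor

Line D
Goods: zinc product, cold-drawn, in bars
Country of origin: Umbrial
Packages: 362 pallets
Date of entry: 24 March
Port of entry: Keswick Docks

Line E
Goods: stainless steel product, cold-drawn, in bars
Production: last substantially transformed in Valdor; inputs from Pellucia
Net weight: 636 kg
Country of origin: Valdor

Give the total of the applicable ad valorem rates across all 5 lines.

Line A: stainless steel → 4.2; flat-rolled → 4.2.2; clad → 4.2.2.2. Scheduled 11%. No special measure applies. → 11%.
Line B: stainless steel → 4.2; wire → 4.2.1; cold-drawn → 4.2.1.3. Scheduled 31%. Osteria agreement on 4.2.1.1: 4.2.1.3 not covered; Osteria agreement on 4.1.1.1: 4.2.1.3 not covered. → 31%.
Line C: copper → 4.1; wire → 4.1.3; hot-rolled → 4.1.3.2. Scheduled 32%. Valdor agreement on 4.2: 4.1.3.2 not covered. → 32%.
Line D: zinc → 4.3; in bars → 4.3.3; cold-drawn → 4.3.3.2. Scheduled 17%. No special measure applies. → 17%.
Line E: stainless steel → 4.2; in bars → 4.2.3; cold-drawn → 4.2.3.2. Scheduled 34%. Valdor agreement on 4.2: not wholly obtained. → 34%.
Sum: 11% + 31% + 32% + 17% + 34% = 125%.

125%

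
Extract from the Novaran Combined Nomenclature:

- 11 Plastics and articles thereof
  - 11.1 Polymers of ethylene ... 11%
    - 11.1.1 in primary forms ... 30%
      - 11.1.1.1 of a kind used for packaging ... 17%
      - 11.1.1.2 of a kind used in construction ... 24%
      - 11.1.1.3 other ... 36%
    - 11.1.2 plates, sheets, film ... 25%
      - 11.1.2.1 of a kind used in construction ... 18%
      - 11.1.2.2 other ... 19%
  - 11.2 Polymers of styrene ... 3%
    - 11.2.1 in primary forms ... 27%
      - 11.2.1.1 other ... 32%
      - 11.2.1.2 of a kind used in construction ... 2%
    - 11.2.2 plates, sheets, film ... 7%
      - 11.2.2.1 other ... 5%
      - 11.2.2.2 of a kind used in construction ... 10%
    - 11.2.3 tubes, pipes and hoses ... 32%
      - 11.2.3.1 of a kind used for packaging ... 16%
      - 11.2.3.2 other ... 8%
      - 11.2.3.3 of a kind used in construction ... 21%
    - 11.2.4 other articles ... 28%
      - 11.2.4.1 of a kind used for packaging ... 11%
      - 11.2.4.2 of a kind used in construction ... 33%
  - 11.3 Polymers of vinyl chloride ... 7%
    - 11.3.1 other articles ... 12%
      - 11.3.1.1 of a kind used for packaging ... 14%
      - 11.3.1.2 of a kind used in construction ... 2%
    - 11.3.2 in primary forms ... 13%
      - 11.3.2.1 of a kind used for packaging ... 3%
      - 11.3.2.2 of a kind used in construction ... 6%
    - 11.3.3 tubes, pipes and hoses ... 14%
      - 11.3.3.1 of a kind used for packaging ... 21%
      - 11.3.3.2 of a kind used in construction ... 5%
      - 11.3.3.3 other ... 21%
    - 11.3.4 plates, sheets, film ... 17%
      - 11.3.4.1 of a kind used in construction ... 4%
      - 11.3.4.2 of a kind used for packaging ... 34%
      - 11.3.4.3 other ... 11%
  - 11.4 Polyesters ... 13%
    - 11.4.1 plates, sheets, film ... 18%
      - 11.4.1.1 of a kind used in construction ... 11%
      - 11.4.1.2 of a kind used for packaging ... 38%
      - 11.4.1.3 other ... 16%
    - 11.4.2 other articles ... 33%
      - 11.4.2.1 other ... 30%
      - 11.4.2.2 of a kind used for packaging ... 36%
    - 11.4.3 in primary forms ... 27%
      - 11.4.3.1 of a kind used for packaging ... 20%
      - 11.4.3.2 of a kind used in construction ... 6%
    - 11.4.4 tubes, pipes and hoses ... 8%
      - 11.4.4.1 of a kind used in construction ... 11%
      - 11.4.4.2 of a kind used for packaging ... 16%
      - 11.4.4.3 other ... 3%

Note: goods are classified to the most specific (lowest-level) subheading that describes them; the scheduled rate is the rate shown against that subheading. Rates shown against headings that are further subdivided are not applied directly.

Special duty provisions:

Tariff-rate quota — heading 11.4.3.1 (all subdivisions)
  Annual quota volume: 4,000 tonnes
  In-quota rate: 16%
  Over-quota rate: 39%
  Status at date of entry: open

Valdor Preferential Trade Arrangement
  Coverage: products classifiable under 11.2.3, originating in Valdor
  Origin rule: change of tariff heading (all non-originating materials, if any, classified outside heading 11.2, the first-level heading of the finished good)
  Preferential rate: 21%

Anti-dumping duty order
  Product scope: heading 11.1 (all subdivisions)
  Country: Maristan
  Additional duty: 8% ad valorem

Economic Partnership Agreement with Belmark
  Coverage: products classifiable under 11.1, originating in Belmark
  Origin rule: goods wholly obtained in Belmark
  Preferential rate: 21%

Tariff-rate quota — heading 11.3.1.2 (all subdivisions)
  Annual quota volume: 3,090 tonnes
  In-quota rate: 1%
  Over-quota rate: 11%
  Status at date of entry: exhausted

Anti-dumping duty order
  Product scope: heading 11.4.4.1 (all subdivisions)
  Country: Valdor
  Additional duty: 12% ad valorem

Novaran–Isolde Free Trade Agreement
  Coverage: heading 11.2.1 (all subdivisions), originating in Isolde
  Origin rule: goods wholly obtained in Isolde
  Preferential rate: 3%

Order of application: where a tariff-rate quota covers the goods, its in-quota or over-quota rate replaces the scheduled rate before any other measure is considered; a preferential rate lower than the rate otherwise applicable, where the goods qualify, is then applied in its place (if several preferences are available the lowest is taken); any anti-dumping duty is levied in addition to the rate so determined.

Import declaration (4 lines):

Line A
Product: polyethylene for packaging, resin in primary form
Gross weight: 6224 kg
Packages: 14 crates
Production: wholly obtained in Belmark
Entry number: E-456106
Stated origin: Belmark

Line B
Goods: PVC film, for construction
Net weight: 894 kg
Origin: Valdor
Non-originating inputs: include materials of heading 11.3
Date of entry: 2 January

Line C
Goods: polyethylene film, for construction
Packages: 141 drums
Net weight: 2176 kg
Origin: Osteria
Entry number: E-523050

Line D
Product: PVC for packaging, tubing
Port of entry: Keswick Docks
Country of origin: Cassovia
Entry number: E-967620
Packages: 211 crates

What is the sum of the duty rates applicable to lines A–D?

Line A: polyethylene → 11.1; resin in primary form → 11.1.1; for packaging → 11.1.1.1. Scheduled 17%. Belmark agreement on 11.1: wholly obtained → 21% available; preference 21% not lower than 17% → no reduction. → 17%.
Line B: PVC → 11.3; film → 11.3.4; for construction → 11.3.4.1. Scheduled 4%. Valdor agreement on 11.2.3: 11.3.4.1 not covered. → 4%.
Line C: polyethylene → 11.1; film → 11.1.2; for construction → 11.1.2.1. Scheduled 18%. No special measure applies. → 18%.
Line D: PVC → 11.3; tubing → 11.3.3; for packaging → 11.3.3.1. Scheduled 21%. No special measure applies. → 21%.
Sum: 17% + 4% + 18% + 21% = 60%.

60%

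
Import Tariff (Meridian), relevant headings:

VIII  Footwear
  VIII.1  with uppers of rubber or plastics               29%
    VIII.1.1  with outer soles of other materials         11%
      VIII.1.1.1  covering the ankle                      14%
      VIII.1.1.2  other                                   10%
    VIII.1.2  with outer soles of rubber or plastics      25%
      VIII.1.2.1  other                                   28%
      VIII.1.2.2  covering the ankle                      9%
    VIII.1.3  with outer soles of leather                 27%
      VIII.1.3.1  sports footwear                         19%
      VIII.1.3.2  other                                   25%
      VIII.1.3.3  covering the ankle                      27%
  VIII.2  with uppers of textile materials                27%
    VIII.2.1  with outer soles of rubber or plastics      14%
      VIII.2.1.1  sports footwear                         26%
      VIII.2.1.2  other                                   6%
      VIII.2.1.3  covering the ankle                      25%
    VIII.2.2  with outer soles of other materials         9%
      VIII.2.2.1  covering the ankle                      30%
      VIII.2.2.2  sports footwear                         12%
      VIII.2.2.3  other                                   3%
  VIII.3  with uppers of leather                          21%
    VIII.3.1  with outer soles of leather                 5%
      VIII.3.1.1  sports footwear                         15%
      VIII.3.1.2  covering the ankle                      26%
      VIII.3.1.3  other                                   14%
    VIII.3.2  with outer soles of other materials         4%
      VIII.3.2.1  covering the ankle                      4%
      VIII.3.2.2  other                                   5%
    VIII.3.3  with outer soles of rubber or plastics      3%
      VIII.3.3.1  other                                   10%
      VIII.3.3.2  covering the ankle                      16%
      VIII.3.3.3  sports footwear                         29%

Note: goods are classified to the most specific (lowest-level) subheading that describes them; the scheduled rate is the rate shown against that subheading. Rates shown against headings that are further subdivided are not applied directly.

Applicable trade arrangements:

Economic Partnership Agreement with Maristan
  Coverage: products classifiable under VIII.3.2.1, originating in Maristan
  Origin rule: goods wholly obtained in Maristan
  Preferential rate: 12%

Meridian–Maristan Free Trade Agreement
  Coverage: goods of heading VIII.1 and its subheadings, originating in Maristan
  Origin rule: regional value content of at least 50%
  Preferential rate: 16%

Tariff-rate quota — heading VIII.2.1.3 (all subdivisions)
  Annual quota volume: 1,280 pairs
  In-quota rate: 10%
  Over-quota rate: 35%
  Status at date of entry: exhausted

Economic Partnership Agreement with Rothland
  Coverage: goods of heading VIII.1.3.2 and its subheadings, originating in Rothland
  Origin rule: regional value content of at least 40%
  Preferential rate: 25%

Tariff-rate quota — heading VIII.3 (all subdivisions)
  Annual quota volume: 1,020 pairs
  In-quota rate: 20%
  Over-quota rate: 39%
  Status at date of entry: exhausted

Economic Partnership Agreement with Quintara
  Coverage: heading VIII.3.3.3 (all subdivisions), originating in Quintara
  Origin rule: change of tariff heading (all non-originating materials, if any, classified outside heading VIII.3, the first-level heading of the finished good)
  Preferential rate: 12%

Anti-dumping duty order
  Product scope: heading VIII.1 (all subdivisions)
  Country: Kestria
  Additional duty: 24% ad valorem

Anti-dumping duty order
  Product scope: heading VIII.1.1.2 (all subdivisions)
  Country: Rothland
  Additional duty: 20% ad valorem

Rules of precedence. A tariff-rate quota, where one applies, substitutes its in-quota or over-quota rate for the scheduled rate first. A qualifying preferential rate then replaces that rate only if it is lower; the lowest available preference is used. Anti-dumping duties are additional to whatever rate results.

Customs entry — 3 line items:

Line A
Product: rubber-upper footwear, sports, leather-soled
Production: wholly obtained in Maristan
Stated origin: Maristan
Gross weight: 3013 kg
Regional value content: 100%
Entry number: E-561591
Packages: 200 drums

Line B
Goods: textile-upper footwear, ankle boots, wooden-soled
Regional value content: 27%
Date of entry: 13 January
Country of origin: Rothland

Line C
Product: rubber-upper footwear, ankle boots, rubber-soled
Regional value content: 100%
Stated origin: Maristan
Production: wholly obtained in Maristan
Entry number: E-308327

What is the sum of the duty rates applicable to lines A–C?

Line A: rubber-upper → VIII.1; leather-soled → VIII.1.3; sports → VIII.1.3.1. Scheduled 19%. Maristan agreement on VIII.3.2.1: VIII.1.3.1 not covered; Maristan agreement on VIII.1: RVC ≥ 50% → 16% available; preferential 16%. → 16%.
Line B: textile-upper → VIII.2; wooden-soled → VIII.2.2; ankle boots → VIII.2.2.1. Scheduled 30%. Rothland agreement on VIII.1.3.2: VIII.2.2.1 not covered. → 30%.
Line C: rubber-upper → VIII.1; rubber-soled → VIII.1.2; ankle boots → VIII.1.2.2. Scheduled 9%. Maristan agreement on VIII.3.2.1: VIII.1.2.2 not covered; Maristan agreement on VIII.1: RVC ≥ 50% → 16% available; preference 16% not lower than 9% → no reduction. → 9%.
Sum: 16% + 30% + 9% = 55%.

55%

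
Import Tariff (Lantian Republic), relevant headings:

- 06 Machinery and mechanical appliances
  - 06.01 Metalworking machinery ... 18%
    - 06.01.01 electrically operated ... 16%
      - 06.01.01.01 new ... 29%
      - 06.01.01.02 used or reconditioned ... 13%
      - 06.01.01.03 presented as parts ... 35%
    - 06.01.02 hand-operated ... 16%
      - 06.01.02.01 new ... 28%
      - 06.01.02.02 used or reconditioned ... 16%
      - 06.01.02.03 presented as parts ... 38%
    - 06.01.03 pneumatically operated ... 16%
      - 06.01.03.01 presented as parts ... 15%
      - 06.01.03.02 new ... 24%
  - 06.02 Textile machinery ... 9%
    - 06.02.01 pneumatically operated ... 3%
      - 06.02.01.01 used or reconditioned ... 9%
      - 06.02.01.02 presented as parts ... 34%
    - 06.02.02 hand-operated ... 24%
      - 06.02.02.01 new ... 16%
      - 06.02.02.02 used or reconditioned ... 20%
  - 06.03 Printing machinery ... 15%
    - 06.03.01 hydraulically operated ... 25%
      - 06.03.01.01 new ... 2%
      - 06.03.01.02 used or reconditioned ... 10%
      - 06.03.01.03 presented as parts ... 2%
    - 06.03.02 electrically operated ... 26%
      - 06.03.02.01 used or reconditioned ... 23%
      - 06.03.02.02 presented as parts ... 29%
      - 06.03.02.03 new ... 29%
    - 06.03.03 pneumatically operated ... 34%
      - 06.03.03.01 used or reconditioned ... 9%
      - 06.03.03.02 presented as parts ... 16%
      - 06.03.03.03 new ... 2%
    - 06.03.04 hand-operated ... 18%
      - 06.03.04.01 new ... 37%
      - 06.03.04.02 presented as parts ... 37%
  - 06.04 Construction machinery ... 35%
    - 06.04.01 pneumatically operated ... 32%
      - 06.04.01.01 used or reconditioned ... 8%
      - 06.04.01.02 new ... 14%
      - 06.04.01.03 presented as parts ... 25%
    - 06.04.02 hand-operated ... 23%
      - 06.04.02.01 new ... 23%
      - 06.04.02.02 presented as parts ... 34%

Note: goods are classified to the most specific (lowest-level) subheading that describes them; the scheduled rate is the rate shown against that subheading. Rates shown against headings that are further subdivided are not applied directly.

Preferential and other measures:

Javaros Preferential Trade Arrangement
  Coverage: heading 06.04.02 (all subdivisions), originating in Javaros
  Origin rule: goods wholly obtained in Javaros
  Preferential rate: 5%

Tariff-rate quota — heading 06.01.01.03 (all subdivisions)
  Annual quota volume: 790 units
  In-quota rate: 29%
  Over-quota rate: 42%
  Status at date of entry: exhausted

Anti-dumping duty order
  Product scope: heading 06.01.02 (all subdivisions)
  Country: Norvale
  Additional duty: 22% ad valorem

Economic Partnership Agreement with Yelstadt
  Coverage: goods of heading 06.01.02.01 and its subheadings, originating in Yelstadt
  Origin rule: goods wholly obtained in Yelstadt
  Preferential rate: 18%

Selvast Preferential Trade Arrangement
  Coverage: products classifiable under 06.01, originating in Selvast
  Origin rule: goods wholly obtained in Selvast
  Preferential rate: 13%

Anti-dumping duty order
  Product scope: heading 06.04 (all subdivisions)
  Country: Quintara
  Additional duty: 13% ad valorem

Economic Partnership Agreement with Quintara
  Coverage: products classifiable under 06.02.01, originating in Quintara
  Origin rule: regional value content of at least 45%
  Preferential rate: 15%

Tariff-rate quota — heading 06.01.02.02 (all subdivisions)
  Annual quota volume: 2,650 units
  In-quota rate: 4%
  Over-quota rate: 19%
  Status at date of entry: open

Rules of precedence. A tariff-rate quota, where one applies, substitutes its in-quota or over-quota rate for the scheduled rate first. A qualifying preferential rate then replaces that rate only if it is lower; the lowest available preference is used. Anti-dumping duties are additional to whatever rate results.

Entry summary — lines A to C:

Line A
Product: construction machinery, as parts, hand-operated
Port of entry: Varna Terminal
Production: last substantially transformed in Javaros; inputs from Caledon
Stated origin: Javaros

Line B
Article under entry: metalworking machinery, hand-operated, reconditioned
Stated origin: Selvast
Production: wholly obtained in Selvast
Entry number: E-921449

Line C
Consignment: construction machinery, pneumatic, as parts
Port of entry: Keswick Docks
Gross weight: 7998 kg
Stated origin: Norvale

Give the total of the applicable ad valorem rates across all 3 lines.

Line A: construction → 06.04; hand-operated → 06.04.02; as parts → 06.04.02.02. Scheduled 34%. Javaros agreement on 06.04.02: not wholly obtained. → 34%.
Line B: metalworking → 06.01; hand-operated → 06.01.02; reconditioned → 06.01.02.02. Scheduled 16%. quota on 06.01.02.02 open → in-quota 4%; Selvast agreement on 06.01: wholly obtained → 13% available; preference 13% not lower than 4% → no reduction. → 4%.
Line C: construction → 06.04; pneumatic → 06.04.01; as parts → 06.04.01.03. Scheduled 25%. No special measure applies. → 25%.
Sum: 34% + 4% + 25% = 63%.

63%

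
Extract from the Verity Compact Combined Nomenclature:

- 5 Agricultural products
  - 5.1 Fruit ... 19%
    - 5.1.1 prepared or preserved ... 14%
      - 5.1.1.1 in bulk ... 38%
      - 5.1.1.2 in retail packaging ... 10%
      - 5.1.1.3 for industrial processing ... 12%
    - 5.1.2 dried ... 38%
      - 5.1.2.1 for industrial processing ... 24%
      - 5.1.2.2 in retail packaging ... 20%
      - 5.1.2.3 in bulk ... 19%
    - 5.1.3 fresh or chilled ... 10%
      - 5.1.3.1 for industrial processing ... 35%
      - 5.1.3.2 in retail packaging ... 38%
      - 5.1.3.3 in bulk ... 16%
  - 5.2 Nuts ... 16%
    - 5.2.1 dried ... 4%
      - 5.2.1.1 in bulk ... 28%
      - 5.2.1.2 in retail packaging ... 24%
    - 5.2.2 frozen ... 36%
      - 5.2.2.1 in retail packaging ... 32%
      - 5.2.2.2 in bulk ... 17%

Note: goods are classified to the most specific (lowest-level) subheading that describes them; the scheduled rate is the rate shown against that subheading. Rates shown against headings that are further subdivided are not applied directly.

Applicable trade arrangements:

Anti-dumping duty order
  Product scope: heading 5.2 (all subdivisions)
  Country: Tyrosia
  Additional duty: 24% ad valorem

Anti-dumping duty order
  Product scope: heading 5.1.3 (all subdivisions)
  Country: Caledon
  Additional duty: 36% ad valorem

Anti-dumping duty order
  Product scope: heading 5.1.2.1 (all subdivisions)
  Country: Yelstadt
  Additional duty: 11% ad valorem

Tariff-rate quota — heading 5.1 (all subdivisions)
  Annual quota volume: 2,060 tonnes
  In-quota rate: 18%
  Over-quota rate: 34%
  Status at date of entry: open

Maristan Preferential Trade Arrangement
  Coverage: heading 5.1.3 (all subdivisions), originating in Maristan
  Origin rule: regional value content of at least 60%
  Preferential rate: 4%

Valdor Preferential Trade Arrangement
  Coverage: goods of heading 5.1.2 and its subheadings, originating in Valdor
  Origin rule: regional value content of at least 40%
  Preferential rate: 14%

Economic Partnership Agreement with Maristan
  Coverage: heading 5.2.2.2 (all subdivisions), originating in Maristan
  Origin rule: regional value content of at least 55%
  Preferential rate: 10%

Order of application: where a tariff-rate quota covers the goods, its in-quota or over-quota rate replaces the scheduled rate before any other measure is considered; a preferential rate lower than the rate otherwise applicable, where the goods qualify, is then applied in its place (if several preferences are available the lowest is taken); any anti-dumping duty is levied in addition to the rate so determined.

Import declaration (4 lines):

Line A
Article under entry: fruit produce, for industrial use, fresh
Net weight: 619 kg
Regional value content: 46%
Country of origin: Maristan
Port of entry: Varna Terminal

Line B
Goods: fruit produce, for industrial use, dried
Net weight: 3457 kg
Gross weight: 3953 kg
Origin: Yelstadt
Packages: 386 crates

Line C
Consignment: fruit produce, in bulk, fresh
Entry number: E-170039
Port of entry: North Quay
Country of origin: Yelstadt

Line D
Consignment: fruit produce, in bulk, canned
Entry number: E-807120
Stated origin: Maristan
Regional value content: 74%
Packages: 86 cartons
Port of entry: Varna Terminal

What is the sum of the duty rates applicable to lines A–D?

Line A: fruit → 5.1; fresh → 5.1.3; for industrial use → 5.1.3.1. Scheduled 35%. quota on 5.1 open → in-quota 18%; Maristan agreement on 5.1.3: RVC < 60%; Maristan agreement on 5.2.2.2: 5.1.3.1 not covered. → 18%.
Line B: fruit → 5.1; dried → 5.1.2; for industrial use → 5.1.2.1. Scheduled 24%. quota on 5.1 open → in-quota 18%; anti-dumping (Yelstadt, 5.1.2.1): +11%; total 18% + 11% = 29%. → 29%.
Line C: fruit → 5.1; fresh → 5.1.3; in bulk → 5.1.3.3. Scheduled 16%. quota on 5.1 open → in-quota 18%. → 18%.
Line D: fruit → 5.1; canned → 5.1.1; in bulk → 5.1.1.1. Scheduled 38%. quota on 5.1 open → in-quota 18%; Maristan agreement on 5.1.3: 5.1.1.1 not covered; Maristan agreement on 5.2.2.2: 5.1.1.1 not covered. → 18%.
Sum: 18% + 29% + 18% + 18% = 83%.

83%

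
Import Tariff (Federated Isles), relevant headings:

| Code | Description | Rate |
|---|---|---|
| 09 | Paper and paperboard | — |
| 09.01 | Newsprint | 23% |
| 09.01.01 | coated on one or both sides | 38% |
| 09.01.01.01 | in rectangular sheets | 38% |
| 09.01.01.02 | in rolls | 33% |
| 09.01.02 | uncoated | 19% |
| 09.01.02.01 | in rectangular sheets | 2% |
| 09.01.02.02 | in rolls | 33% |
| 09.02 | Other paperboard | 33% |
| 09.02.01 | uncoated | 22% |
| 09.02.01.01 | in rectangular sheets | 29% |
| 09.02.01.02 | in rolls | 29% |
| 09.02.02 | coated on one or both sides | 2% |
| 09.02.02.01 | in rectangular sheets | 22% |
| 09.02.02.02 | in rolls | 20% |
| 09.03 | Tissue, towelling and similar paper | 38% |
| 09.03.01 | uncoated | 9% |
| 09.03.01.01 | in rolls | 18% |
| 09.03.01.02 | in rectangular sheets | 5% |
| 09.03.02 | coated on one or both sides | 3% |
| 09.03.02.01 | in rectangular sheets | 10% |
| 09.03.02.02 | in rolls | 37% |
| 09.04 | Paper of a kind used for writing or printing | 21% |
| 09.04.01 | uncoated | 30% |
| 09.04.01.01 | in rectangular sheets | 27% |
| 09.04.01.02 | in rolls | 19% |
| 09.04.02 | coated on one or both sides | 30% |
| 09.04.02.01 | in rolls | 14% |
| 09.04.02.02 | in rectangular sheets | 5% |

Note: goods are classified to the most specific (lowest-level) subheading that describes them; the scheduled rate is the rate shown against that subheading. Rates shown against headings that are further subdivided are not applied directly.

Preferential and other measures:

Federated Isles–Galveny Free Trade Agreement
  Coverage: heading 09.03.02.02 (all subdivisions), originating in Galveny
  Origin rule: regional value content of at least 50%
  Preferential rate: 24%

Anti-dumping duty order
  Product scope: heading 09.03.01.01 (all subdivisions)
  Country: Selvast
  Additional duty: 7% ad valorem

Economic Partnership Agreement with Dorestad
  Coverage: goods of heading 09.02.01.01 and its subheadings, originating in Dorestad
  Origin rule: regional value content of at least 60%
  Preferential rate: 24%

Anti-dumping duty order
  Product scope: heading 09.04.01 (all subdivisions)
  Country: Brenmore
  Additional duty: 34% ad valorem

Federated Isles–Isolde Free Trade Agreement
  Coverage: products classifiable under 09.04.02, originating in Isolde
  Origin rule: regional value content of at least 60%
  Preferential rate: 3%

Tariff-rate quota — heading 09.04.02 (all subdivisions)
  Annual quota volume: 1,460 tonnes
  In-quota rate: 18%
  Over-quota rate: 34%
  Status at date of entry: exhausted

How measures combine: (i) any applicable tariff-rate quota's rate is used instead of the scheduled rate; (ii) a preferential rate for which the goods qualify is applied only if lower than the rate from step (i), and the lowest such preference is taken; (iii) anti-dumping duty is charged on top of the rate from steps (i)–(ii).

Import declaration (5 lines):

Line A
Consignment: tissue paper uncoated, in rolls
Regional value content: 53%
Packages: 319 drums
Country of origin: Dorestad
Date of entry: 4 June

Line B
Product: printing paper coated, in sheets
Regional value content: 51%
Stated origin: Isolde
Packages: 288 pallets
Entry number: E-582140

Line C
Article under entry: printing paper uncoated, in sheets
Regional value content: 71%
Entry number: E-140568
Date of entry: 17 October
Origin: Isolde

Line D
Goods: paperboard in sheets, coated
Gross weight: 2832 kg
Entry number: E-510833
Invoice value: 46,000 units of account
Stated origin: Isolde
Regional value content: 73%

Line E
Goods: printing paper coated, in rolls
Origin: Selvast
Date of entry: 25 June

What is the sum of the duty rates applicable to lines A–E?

Line A: tissue paper → 09.03; uncoated → 09.03.01; in rolls → 09.03.01.01. Scheduled 18%. Dorestad agreement on 09.02.01.01: 09.03.01.01 not covered. → 18%.
Line B: printing paper → 09.04; coated → 09.04.02; in sheets → 09.04.02.02. Scheduled 5%. quota on 09.04.02 exhausted → over-quota 34%; Isolde agreement on 09.04.02: RVC < 60%. → 34%.
Line C: printing paper → 09.04; uncoated → 09.04.01; in sheets → 09.04.01.01. Scheduled 27%. Isolde agreement on 09.04.02: 09.04.01.01 not covered. → 27%.
Line D: paperboard → 09.02; coated → 09.02.02; in sheets → 09.02.02.01. Scheduled 22%. Isolde agreement on 09.04.02: 09.02.02.01 not covered. → 22%.
Line E: printing paper → 09.04; coated → 09.04.02; in rolls → 09.04.02.01. Scheduled 14%. quota on 09.04.02 exhausted → over-quota 34%. → 34%.
Sum: 18% + 34% + 27% + 22% + 34% = 135%.

135%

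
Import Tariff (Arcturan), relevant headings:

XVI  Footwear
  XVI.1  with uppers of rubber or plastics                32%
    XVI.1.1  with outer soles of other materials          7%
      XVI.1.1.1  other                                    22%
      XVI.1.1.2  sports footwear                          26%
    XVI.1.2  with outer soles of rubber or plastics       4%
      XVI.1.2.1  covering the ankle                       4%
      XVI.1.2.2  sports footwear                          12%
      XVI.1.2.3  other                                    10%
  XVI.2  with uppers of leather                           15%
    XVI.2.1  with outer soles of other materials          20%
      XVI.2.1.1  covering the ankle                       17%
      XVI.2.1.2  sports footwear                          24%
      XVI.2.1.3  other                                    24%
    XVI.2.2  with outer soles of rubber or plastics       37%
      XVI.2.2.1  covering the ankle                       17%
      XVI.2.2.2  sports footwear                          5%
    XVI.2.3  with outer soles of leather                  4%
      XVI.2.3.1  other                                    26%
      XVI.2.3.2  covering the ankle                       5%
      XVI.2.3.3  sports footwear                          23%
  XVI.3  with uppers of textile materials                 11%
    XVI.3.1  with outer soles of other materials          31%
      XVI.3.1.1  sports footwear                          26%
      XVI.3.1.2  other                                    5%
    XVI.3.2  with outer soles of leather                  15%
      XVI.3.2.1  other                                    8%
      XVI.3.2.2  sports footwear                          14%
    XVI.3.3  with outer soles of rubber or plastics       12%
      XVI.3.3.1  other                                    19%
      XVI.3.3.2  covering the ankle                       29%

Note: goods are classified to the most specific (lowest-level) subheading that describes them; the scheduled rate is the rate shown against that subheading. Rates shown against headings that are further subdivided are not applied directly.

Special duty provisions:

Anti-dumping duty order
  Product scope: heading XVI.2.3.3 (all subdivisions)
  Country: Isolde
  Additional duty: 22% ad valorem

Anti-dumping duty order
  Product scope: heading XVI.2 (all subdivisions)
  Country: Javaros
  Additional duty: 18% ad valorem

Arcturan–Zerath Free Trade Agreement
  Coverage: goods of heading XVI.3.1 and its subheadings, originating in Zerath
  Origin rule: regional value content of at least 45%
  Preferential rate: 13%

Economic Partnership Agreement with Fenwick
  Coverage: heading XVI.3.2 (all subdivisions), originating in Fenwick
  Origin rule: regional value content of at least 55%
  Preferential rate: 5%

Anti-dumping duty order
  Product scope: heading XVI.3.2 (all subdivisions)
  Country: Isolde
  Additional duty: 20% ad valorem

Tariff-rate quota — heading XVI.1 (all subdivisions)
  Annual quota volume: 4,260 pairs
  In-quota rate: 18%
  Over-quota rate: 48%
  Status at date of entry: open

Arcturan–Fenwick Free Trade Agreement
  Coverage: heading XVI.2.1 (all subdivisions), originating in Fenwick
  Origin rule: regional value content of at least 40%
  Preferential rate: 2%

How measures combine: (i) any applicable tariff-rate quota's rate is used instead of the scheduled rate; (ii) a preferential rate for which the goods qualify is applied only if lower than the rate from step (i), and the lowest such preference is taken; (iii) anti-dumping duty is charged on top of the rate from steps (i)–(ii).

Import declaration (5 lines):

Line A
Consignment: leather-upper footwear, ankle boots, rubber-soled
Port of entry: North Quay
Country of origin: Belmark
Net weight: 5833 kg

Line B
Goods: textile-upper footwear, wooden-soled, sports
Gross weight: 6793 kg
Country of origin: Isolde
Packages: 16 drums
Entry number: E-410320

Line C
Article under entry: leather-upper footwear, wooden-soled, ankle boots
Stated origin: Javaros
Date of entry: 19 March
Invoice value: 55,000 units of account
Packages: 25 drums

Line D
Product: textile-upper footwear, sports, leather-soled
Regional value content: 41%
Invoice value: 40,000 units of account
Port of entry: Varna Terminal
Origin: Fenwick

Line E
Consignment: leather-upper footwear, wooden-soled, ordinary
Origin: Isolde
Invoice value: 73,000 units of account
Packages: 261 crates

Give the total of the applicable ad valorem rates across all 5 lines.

Line A: leather-upper → XVI.2; rubber-soled → XVI.2.2; ankle boots → XVI.2.2.1. Scheduled 17%. No special measure applies. → 17%.
Line B: textile-upper → XVI.3; wooden-soled → XVI.3.1; sports → XVI.3.1.1. Scheduled 26%. No special measure applies. → 26%.
Line C: leather-upper → XVI.2; wooden-soled → XVI.2.1; ankle boots → XVI.2.1.1. Scheduled 17%. anti-dumping (Javaros, XVI.2): +18%; total 17% + 18% = 35%. → 35%.
Line D: textile-upper → XVI.3; leather-soled → XVI.3.2; sports → XVI.3.2.2. Scheduled 14%. Fenwick agreement on XVI.3.2: RVC < 55%; Fenwick agreement on XVI.2.1: XVI.3.2.2 not covered. → 14%.
Line E: leather-upper → XVI.2; wooden-soled → XVI.2.1; ordinary → XVI.2.1.3. Scheduled 24%. No special measure applies. → 24%.
Sum: 17% + 26% + 35% + 14% + 24% = 116%.

116%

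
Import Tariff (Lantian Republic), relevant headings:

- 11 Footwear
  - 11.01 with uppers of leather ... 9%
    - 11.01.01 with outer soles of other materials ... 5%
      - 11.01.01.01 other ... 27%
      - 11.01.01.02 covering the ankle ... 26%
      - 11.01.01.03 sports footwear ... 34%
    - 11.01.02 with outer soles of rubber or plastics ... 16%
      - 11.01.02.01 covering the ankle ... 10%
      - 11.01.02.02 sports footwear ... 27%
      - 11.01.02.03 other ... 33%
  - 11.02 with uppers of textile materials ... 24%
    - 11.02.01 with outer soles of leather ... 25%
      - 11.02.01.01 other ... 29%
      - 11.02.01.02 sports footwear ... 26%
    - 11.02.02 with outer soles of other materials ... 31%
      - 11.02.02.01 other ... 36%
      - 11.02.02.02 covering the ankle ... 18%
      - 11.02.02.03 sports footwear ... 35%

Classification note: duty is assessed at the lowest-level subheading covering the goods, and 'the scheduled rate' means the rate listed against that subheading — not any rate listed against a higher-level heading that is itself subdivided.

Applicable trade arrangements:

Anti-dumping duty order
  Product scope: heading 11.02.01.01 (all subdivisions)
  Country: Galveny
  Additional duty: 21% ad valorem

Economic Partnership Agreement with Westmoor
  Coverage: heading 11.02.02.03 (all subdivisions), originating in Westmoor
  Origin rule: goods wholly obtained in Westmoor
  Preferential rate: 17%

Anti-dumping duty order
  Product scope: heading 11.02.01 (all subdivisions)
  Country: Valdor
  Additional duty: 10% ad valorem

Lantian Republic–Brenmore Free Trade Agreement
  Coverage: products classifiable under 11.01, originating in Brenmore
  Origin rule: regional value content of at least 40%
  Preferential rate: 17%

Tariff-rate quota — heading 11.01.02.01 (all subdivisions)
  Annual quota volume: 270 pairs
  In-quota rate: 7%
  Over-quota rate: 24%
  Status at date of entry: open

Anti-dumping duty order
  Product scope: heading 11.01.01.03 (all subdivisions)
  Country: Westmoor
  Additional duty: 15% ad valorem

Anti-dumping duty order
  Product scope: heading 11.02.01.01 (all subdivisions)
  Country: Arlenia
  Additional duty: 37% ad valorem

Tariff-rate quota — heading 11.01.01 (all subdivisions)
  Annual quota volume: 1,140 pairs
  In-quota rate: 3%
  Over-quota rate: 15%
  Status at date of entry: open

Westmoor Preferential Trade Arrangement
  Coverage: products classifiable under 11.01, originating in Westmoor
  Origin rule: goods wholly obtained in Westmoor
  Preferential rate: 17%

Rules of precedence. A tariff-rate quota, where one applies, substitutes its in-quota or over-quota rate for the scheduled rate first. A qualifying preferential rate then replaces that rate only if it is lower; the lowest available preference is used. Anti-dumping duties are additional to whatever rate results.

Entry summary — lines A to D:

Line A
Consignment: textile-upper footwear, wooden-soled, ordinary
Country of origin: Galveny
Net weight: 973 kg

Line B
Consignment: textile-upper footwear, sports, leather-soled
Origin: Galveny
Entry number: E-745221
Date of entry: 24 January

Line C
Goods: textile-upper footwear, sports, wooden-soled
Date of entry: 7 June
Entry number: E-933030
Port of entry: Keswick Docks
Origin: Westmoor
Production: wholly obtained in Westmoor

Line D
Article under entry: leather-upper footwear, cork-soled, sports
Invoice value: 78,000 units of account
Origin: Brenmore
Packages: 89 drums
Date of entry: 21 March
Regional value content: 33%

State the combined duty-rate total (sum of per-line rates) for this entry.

Line A: textile-upper → 11.02; wooden-soled → 11.02.02; ordinary → 11.02.02.01. Scheduled 36%. No special measure applies. → 36%.
Line B: textile-upper → 11.02; leather-soled → 11.02.01; sports → 11.02.01.02. Scheduled 26%. No special measure applies. → 26%.
Line C: textile-upper → 11.02; wooden-soled → 11.02.02; sports → 11.02.02.03. Scheduled 35%. Westmoor agreement on 11.02.02.03: wholly obtained → 17% available; Westmoor agreement on 11.01: 11.02.02.03 not covered; preferential 17%. → 17%.
Line D: leather-upper → 11.01; cork-soled → 11.01.01; sports → 11.01.01.03. Scheduled 34%. quota on 11.01.01 open → in-quota 3%; Brenmore agreement on 11.01: RVC < 40%. → 3%.
Sum: 36% + 26% + 17% + 3% = 82%.

82%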